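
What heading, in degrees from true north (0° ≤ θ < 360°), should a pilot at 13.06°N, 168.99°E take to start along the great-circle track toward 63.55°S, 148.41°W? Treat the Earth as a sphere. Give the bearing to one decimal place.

Δλ = -148.41 − 168.99 = -317.40°; wrapped into (−180°, 180°]: 42.60°.
θ = atan2( sin Δλ · cos φ₂ , cos φ₁ · sin φ₂ − sin φ₁ · cos φ₂ · cos Δλ )
  = atan2(0.30149, -0.94625) = 162.327° → normalised to [0°, 360°): 162.327°.

162.3°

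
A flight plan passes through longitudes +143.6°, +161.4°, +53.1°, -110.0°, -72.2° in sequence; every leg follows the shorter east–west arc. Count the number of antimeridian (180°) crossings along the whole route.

Leg 1: +143.6° → +161.4°, shortest Δλ = 17.8° (east) — does not cross 180°.
Leg 2: +161.4° → +53.1°, shortest Δλ = -108.3° (west) — does not cross 180°.
Leg 3: +53.1° → -110.0°, shortest Δλ = -163.1° (west) — does not cross 180°.
Leg 4: -110.0° → -72.2°, shortest Δλ = 37.8° (east) — does not cross 180°.
Total crossings: 0.

0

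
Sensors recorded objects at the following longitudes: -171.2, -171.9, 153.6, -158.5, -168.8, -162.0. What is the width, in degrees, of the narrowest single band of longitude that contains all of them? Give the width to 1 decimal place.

Sort the longitudes: -171.9°, -171.2°, -168.8°, -162.0°, -158.5°, +153.6°.
Eastward gaps between consecutive values (wrapping around): 0.7°, 2.4°, 6.8°, 3.5°, 312.1°, 34.5°.
Largest gap = 312.1° ⇒ minimal covering band is its complement: 360° − 312.1° = 47.9°.
Band runs from +153.6° eastward to -158.5°, crossing the antimeridian.

47.9°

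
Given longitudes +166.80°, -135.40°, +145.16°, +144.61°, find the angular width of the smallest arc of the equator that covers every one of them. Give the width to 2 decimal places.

79.99°

Sort the longitudes: -135.40°, +144.61°, +145.16°, +166.80°.
Eastward gaps between consecutive values (wrapping around): 280.01°, 0.55°, 21.64°, 57.80°.
Largest gap = 280.01° ⇒ minimal covering band is its complement: 360° − 280.01° = 79.99°.
Band runs from +144.61° eastward to -135.40°, crossing the antimeridian.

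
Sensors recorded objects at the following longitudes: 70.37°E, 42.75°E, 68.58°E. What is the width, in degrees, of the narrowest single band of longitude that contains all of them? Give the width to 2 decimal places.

Sort the longitudes: +42.75°, +68.58°, +70.37°.
Eastward gaps between consecutive values (wrapping around): 25.83°, 1.79°, 332.38°.
Largest gap = 332.38° ⇒ minimal covering band is its complement: 360° − 332.38° = 27.62°.
Band runs from +42.75° eastward to +70.37°.

27.62°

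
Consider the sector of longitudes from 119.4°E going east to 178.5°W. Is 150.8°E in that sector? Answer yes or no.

Yes

Band width going east from +119.4° to -178.5°: ((-178.5 − 119.4) mod 360) = 62.1°.
Offset of +150.8° east of the west edge: ((150.8 − 119.4) mod 360) = 31.4°.
31.4° ≤ 62.1° ⇒ inside.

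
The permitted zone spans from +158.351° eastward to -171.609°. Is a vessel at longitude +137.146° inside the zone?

Band width going east from +158.351° to -171.609°: ((-171.609 − 158.351) mod 360) = 30.040°.
Offset of +137.146° east of the west edge: ((137.146 − 158.351) mod 360) = 338.795°.
338.795° > 30.040° ⇒ outside.

No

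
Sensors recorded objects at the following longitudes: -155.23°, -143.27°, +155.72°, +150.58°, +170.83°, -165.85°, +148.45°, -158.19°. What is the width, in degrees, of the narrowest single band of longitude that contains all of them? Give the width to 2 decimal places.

Sort the longitudes: -165.85°, -158.19°, -155.23°, -143.27°, +148.45°, +150.58°, +155.72°, +170.83°.
Eastward gaps between consecutive values (wrapping around): 7.66°, 2.96°, 11.96°, 291.72°, 2.13°, 5.14°, 15.11°, 23.32°.
Largest gap = 291.72° ⇒ minimal covering band is its complement: 360° − 291.72° = 68.28°.
Band runs from +148.45° eastward to -143.27°, crossing the antimeridian.

68.28°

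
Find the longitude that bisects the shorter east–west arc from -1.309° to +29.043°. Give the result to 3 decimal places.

+13.867°

Signed shortest Δλ from -1.309° to +29.043° is +30.352°.
Midpoint longitude = -1.309° + (+30.352°)/2 = -1.309° + 15.176° = +13.867°.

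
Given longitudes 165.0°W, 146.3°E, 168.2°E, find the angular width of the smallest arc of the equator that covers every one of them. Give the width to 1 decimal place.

Sort the longitudes: -165.0°, +146.3°, +168.2°.
Eastward gaps between consecutive values (wrapping around): 311.3°, 21.9°, 26.8°.
Largest gap = 311.3° ⇒ minimal covering band is its complement: 360° − 311.3° = 48.7°.
Band runs from +146.3° eastward to -165.0°, crossing the antimeridian.

48.7°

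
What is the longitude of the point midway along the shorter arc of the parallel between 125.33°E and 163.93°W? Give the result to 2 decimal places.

Signed shortest Δλ from +125.33° to -163.93° is +70.74°.
Midpoint longitude = +125.33° + (+70.74°)/2 = +125.33° + 35.37° = +160.70°.
(The naïve average (+125.33 + -163.93)/2 = -19.3° is on the wrong side of the globe.)

160.70°E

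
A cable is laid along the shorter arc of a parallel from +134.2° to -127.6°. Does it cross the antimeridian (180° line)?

Yes

Naïve |-127.6 − 134.2| = 261.8° > 180°, so the shorter arc goes the other way round — across 180°.
Signed shortest Δλ = ((-127.6 − 134.2 + 180) mod 360) − 180 = 98.2°.
Going east by 98.2° from +134.2° passes through 180° before reaching -127.6°.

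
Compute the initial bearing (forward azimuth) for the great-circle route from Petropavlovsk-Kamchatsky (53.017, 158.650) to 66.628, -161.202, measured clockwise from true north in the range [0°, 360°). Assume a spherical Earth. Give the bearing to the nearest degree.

40°

Δλ = -161.202 − 158.650 = -319.852°; wrapped into (−180°, 180°]: 40.148°.
θ = atan2( sin Δλ · cos φ₂ , cos φ₁ · sin φ₂ − sin φ₁ · cos φ₂ · cos Δλ )
  = atan2(0.25578, 0.30999) = 39.526° → normalised to [0°, 360°): 39.526°.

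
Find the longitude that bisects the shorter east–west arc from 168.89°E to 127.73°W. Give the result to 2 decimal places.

159.42°W

Signed shortest Δλ from +168.89° to -127.73° is +63.38°.
Midpoint longitude = +168.89° + (+63.38°)/2 = +168.89° + 31.69° = +200.58°.
Normalise into (−180°, 180°]: -159.42°.
(The naïve average (+168.89 + -127.73)/2 = 20.58° is on the wrong side of the globe.)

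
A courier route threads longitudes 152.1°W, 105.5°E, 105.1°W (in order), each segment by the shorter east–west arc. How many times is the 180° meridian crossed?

Leg 1: -152.1° → +105.5°, shortest Δλ = -102.4° (west) — crosses 180°.
Leg 2: +105.5° → -105.1°, shortest Δλ = 149.4° (east) — crosses 180°.
Total crossings: 2.

2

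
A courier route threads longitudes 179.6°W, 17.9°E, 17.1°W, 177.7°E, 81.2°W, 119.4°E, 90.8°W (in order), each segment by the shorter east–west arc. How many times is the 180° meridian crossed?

5

Leg 1: -179.6° → +17.9°, shortest Δλ = -162.5° (west) — crosses 180°.
Leg 2: +17.9° → -17.1°, shortest Δλ = -35.0° (west) — does not cross 180°.
Leg 3: -17.1° → +177.7°, shortest Δλ = -165.2° (west) — crosses 180°.
Leg 4: +177.7° → -81.2°, shortest Δλ = 101.1° (east) — crosses 180°.
Leg 5: -81.2° → +119.4°, shortest Δλ = -159.4° (west) — crosses 180°.
Leg 6: +119.4° → -90.8°, shortest Δλ = 149.8° (east) — crosses 180°.
Total crossings: 5.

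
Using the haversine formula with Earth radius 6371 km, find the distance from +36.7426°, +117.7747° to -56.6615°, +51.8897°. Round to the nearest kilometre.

Δλ = 51.8897 − 117.7747 = -65.8850°.
Δφ = -56.6615 − 36.7426 = -93.4041°.
a = sin²(Δφ/2) + cos φ₁ · cos φ₂ · sin²(Δλ/2) = 0.659922.
c = 2·atan2(√a, √(1−a)) = 1.89636 rad → d = 6371·c ≈ 12081.71 km.

12082 km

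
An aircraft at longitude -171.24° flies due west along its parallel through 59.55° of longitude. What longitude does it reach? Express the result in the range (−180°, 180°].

Start at -171.24°; shift −59.55° → -230.79°.
-230.79° lies outside (−180°, 180°]; add 360° → +129.21°.

+129.21°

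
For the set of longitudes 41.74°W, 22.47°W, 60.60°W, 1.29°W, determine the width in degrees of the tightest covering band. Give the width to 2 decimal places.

Sort the longitudes: -60.60°, -41.74°, -22.47°, -1.29°.
Eastward gaps between consecutive values (wrapping around): 18.86°, 19.27°, 21.18°, 300.69°.
Largest gap = 300.69° ⇒ minimal covering band is its complement: 360° − 300.69° = 59.31°.
Band runs from -60.60° eastward to -1.29°.

59.31°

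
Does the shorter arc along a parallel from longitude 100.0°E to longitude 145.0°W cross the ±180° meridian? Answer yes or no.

Yes

Naïve |-145.0 − 100.0| = 245.0° > 180°, so the shorter arc goes the other way round — across 180°.
Signed shortest Δλ = ((-145.0 − 100.0 + 180) mod 360) − 180 = 115.0°.
Going east by 115.0° from +100.0° passes through 180° before reaching -145.0°.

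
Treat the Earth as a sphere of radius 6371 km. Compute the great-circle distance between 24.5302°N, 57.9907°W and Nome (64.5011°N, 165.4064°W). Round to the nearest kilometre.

Δλ = -165.4064 − -57.9907 = -107.4157°.
Δφ = 64.5011 − 24.5302 = 39.9709°.
a = sin²(Δφ/2) + cos φ₁ · cos φ₂ · sin²(Δλ/2) = 0.371243.
c = 2·atan2(√a, √(1−a)) = 1.31035 rad → d = 6371·c ≈ 8348.23 km.

8348 km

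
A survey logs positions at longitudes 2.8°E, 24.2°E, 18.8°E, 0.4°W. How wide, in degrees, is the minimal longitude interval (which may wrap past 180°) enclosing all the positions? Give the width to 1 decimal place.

Sort the longitudes: -0.4°, +2.8°, +18.8°, +24.2°.
Eastward gaps between consecutive values (wrapping around): 3.2°, 16.0°, 5.4°, 335.4°.
Largest gap = 335.4° ⇒ minimal covering band is its complement: 360° − 335.4° = 24.6°.
Band runs from -0.4° eastward to +24.2°.

24.6°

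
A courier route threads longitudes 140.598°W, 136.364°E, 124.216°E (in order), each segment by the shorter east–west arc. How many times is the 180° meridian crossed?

Leg 1: -140.598° → +136.364°, shortest Δλ = -83.038° (west) — crosses 180°.
Leg 2: +136.364° → +124.216°, shortest Δλ = -12.148° (west) — does not cross 180°.
Total crossings: 1.

1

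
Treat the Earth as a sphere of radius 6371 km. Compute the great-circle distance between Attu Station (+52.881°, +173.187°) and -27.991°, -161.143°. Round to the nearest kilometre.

9331 km

Δλ = -161.143 − 173.187 = -334.330°; wrapped into (−180°, 180°]: 25.670°.
Δφ = -27.991 − 52.881 = -80.872°.
a = sin²(Δφ/2) + cos φ₁ · cos φ₂ · sin²(Δλ/2) = 0.446976.
c = 2·atan2(√a, √(1−a)) = 1.46455 rad → d = 6371·c ≈ 9330.64 km.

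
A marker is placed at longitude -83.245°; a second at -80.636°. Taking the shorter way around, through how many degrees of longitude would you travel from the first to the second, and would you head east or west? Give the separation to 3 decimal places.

2.609° east

Raw difference: -80.636 − -83.245 = 2.609°.
Normalise into (−180°, 180°]: 2.609° stays 2.609°.
Positive ⇒ the second point lies to the east; separation 2.609°.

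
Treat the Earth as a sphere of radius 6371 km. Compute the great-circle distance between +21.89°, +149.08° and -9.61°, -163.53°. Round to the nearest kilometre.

6243 km

Δλ = -163.53 − 149.08 = -312.61°; wrapped into (−180°, 180°]: 47.39°.
Δφ = -9.61 − 21.89 = -31.50°.
a = sin²(Δφ/2) + cos φ₁ · cos φ₂ · sin²(Δλ/2) = 0.221431.
c = 2·atan2(√a, √(1−a)) = 0.97986 rad → d = 6371·c ≈ 6242.69 km.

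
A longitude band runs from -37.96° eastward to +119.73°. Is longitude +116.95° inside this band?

Yes

Band width going east from -37.96° to +119.73°: ((119.73 − -37.96) mod 360) = 157.69°.
Offset of +116.95° east of the west edge: ((116.95 − -37.96) mod 360) = 154.91°.
154.91° ≤ 157.69° ⇒ inside.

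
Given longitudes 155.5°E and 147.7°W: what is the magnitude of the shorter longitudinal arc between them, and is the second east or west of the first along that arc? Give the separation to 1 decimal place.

56.8° east

Raw difference: -147.7 − 155.5 = -303.2°.
Normalise into (−180°, 180°]: -303.2° + 360° = 56.8°.
Positive ⇒ the second point lies to the east; separation 56.8°.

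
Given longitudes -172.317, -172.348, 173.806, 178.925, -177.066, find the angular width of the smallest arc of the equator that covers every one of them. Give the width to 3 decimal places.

13.877°

Sort the longitudes: -177.066°, -172.348°, -172.317°, +173.806°, +178.925°.
Eastward gaps between consecutive values (wrapping around): 4.718°, 0.031°, 346.123°, 5.119°, 4.009°.
Largest gap = 346.123° ⇒ minimal covering band is its complement: 360° − 346.123° = 13.877°.
Band runs from +173.806° eastward to -172.317°, crossing the antimeridian.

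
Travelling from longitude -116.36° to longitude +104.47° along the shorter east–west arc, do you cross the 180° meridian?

Naïve |104.47 − -116.36| = 220.83° > 180°, so the shorter arc goes the other way round — across 180°.
Signed shortest Δλ = ((104.47 − -116.36 + 180) mod 360) − 180 = -139.17°.
Going west by 139.17° from -116.36° passes through 180° before reaching +104.47°.

Yes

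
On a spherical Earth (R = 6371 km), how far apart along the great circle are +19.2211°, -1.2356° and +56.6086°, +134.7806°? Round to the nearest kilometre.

10640 km

Δλ = 134.7806 − -1.2356 = 136.0162°.
Δφ = 56.6086 − 19.2211 = 37.3875°.
a = sin²(Δφ/2) + cos φ₁ · cos φ₂ · sin²(Δλ/2) = 0.549527.
c = 2·atan2(√a, √(1−a)) = 1.67001 rad → d = 6371·c ≈ 10639.66 km.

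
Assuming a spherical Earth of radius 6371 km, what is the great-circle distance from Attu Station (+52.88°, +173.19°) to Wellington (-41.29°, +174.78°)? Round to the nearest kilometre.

Δλ = 174.78 − 173.19 = 1.59°.
Δφ = -41.29 − 52.88 = -94.17°.
a = sin²(Δφ/2) + cos φ₁ · cos φ₂ · sin²(Δλ/2) = 0.536445.
c = 2·atan2(√a, √(1−a)) = 1.64375 rad → d = 6371·c ≈ 10472.34 km.

10472 km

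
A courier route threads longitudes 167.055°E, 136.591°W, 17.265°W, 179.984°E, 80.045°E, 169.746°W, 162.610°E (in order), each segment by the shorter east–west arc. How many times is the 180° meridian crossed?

Leg 1: +167.055° → -136.591°, shortest Δλ = 56.354° (east) — crosses 180°.
Leg 2: -136.591° → -17.265°, shortest Δλ = 119.326° (east) — does not cross 180°.
Leg 3: -17.265° → +179.984°, shortest Δλ = -162.751° (west) — crosses 180°.
Leg 4: +179.984° → +80.045°, shortest Δλ = -99.939° (west) — does not cross 180°.
Leg 5: +80.045° → -169.746°, shortest Δλ = 110.209° (east) — crosses 180°.
Leg 6: -169.746° → +162.610°, shortest Δλ = -27.644° (west) — crosses 180°.
Total crossings: 4.

4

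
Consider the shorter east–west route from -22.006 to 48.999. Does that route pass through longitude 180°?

No

Signed shortest Δλ = ((48.999 − -22.006 + 180) mod 360) − 180 = 71.005°.
Going east by 71.005° from -22.006° reaches +48.999° without touching 180°.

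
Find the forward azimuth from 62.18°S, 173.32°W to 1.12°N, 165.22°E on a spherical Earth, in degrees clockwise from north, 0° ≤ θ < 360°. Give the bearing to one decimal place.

336.3°

Δλ = 165.22 − -173.32 = 338.54°; wrapped into (−180°, 180°]: -21.46°.
θ = atan2( sin Δλ · cos φ₂ , cos φ₁ · sin φ₂ − sin φ₁ · cos φ₂ · cos Δλ )
  = atan2(-0.36578, 0.83207) = -23.731° → normalised to [0°, 360°): 336.269°.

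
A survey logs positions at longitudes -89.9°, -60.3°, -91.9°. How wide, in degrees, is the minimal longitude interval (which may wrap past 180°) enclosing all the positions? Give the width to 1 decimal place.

31.6°

Sort the longitudes: -91.9°, -89.9°, -60.3°.
Eastward gaps between consecutive values (wrapping around): 2.0°, 29.6°, 328.4°.
Largest gap = 328.4° ⇒ minimal covering band is its complement: 360° − 328.4° = 31.6°.
Band runs from -91.9° eastward to -60.3°.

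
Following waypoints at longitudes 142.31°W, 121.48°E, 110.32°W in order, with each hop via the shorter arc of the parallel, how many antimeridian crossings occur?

Leg 1: -142.31° → +121.48°, shortest Δλ = -96.21° (west) — crosses 180°.
Leg 2: +121.48° → -110.32°, shortest Δλ = 128.2° (east) — crosses 180°.
Total crossings: 2.

2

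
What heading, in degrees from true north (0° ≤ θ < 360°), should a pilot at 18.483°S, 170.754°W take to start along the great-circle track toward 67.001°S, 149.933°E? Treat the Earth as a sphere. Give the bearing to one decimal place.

Δλ = 149.933 − -170.754 = 320.687°; wrapped into (−180°, 180°]: -39.313°.
θ = atan2( sin Δλ · cos φ₂ , cos φ₁ · sin φ₂ − sin φ₁ · cos φ₂ · cos Δλ )
  = atan2(-0.24754, -0.77720) = -162.333° → normalised to [0°, 360°): 197.667°.

197.7°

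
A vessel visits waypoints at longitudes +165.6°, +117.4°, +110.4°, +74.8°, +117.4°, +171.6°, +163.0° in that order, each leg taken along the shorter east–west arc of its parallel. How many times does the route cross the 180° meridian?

0

Leg 1: +165.6° → +117.4°, shortest Δλ = -48.2° (west) — does not cross 180°.
Leg 2: +117.4° → +110.4°, shortest Δλ = -7.0° (west) — does not cross 180°.
Leg 3: +110.4° → +74.8°, shortest Δλ = -35.6° (west) — does not cross 180°.
Leg 4: +74.8° → +117.4°, shortest Δλ = 42.6° (east) — does not cross 180°.
Leg 5: +117.4° → +171.6°, shortest Δλ = 54.2° (east) — does not cross 180°.
Leg 6: +171.6° → +163.0°, shortest Δλ = -8.6° (west) — does not cross 180°.
Total crossings: 0.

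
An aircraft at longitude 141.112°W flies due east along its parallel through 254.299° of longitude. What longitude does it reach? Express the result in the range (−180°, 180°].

Start at -141.112°; shift +254.299° → +113.187°.
+113.187° already lies in (−180°, 180°].

113.187°E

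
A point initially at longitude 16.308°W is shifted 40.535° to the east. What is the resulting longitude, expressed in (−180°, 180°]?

24.227°E

Start at -16.308°; shift +40.535° → +24.227°.
+24.227° already lies in (−180°, 180°].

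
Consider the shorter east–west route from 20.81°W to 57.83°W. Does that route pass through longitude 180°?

Signed shortest Δλ = ((-57.83 − -20.81 + 180) mod 360) − 180 = -37.02°.
Going west by 37.02° from -20.81° reaches -57.83° without touching 180°.

No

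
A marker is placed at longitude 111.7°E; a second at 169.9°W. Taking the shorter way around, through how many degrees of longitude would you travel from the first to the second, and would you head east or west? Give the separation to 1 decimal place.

78.4° east

Raw difference: -169.9 − 111.7 = -281.6°.
Normalise into (−180°, 180°]: -281.6° + 360° = 78.4°.
Positive ⇒ the second point lies to the east; separation 78.4°.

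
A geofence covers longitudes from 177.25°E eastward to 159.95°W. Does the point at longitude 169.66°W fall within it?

Band width going east from +177.25° to -159.95°: ((-159.95 − 177.25) mod 360) = 22.80°.
Offset of -169.66° east of the west edge: ((-169.66 − 177.25) mod 360) = 13.09°.
13.09° ≤ 22.80° ⇒ inside.

Yes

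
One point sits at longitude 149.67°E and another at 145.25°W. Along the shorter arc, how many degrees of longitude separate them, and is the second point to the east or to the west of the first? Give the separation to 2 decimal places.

Raw difference: -145.25 − 149.67 = -294.92°.
Normalise into (−180°, 180°]: -294.92° + 360° = 65.08°.
Positive ⇒ the second point lies to the east; separation 65.08°.

65.08° east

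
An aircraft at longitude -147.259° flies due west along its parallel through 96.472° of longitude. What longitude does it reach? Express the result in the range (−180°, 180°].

+116.269°

Start at -147.259°; shift −96.472° → -243.731°.
-243.731° lies outside (−180°, 180°]; add 360° → +116.269°.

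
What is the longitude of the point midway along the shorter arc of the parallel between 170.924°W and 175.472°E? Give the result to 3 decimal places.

Signed shortest Δλ from -170.924° to +175.472° is -13.604°.
Midpoint longitude = -170.924° + (-13.604°)/2 = -170.924° − 6.802° = -177.726°.
(The naïve average (-170.924 + +175.472)/2 = 2.274° is on the wrong side of the globe.)

177.726°W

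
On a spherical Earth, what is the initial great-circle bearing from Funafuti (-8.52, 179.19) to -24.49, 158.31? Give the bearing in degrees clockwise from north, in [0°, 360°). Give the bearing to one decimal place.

Δλ = 158.31 − 179.19 = -20.88°.
θ = atan2( sin Δλ · cos φ₂ , cos φ₁ · sin φ₂ − sin φ₁ · cos φ₂ · cos Δλ )
  = atan2(-0.32435, -0.28399) = -131.204° → normalised to [0°, 360°): 228.796°.

228.8°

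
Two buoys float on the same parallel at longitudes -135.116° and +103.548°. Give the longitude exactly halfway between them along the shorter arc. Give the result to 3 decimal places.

+164.216°

Signed shortest Δλ from -135.116° to +103.548° is -121.336°.
Midpoint longitude = -135.116° + (-121.336°)/2 = -135.116° − 60.668° = -195.784°.
Normalise into (−180°, 180°]: +164.216°.
(The naïve average (-135.116 + +103.548)/2 = -15.784° is on the wrong side of the globe.)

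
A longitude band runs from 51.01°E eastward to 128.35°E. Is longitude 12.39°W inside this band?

Band width going east from +51.01° to +128.35°: ((128.35 − 51.01) mod 360) = 77.34°.
Offset of -12.39° east of the west edge: ((-12.39 − 51.01) mod 360) = 296.60°.
296.60° > 77.34° ⇒ outside.

No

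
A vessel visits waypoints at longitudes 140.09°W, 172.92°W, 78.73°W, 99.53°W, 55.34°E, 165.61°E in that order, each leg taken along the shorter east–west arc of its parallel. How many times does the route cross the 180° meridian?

0

Leg 1: -140.09° → -172.92°, shortest Δλ = -32.83° (west) — does not cross 180°.
Leg 2: -172.92° → -78.73°, shortest Δλ = 94.19° (east) — does not cross 180°.
Leg 3: -78.73° → -99.53°, shortest Δλ = -20.8° (west) — does not cross 180°.
Leg 4: -99.53° → +55.34°, shortest Δλ = 154.87° (east) — does not cross 180°.
Leg 5: +55.34° → +165.61°, shortest Δλ = 110.27° (east) — does not cross 180°.
Total crossings: 0.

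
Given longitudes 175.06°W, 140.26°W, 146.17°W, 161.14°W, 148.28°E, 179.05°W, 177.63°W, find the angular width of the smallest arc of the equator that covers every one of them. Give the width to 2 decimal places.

Sort the longitudes: -179.05°, -177.63°, -175.06°, -161.14°, -146.17°, -140.26°, +148.28°.
Eastward gaps between consecutive values (wrapping around): 1.42°, 2.57°, 13.92°, 14.97°, 5.91°, 288.54°, 32.67°.
Largest gap = 288.54° ⇒ minimal covering band is its complement: 360° − 288.54° = 71.46°.
Band runs from +148.28° eastward to -140.26°, crossing the antimeridian.

71.46°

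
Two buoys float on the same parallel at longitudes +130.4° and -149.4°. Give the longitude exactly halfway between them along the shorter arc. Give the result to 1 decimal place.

+170.5°

Signed shortest Δλ from +130.4° to -149.4° is +80.2°.
Midpoint longitude = +130.4° + (+80.2°)/2 = +130.4° + 40.1° = +170.5°.
(The naïve average (+130.4 + -149.4)/2 = -9.5° is on the wrong side of the globe.)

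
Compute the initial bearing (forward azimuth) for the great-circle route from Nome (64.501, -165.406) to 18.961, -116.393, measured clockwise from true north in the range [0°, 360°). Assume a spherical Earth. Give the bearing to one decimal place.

120.5°

Δλ = -116.393 − -165.406 = 49.013°.
θ = atan2( sin Δλ · cos φ₂ , cos φ₁ · sin φ₂ − sin φ₁ · cos φ₂ · cos Δλ )
  = atan2(0.71390, -0.42000) = 120.469° → normalised to [0°, 360°): 120.469°.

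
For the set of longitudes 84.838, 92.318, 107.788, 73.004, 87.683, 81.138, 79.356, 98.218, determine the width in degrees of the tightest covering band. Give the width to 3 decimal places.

34.784°

Sort the longitudes: +73.004°, +79.356°, +81.138°, +84.838°, +87.683°, +92.318°, +98.218°, +107.788°.
Eastward gaps between consecutive values (wrapping around): 6.352°, 1.782°, 3.700°, 2.845°, 4.635°, 5.900°, 9.570°, 325.216°.
Largest gap = 325.216° ⇒ minimal covering band is its complement: 360° − 325.216° = 34.784°.
Band runs from +73.004° eastward to +107.788°.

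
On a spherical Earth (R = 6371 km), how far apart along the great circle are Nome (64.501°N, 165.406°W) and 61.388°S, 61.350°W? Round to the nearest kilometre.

16390 km

Δλ = -61.350 − -165.406 = 104.056°.
Δφ = -61.388 − 64.501 = -125.889°.
a = sin²(Δφ/2) + cos φ₁ · cos φ₂ · sin²(Δλ/2) = 0.921220.
c = 2·atan2(√a, √(1−a)) = 2.57259 rad → d = 6371·c ≈ 16389.98 km.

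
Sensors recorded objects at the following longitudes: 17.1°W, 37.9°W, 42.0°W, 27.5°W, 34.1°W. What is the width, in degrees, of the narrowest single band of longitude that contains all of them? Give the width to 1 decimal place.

Sort the longitudes: -42.0°, -37.9°, -34.1°, -27.5°, -17.1°.
Eastward gaps between consecutive values (wrapping around): 4.1°, 3.8°, 6.6°, 10.4°, 335.1°.
Largest gap = 335.1° ⇒ minimal covering band is its complement: 360° − 335.1° = 24.9°.
Band runs from -42.0° eastward to -17.1°.

24.9°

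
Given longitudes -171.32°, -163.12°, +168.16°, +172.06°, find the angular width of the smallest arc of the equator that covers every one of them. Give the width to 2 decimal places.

Sort the longitudes: -171.32°, -163.12°, +168.16°, +172.06°.
Eastward gaps between consecutive values (wrapping around): 8.20°, 331.28°, 3.90°, 16.62°.
Largest gap = 331.28° ⇒ minimal covering band is its complement: 360° − 331.28° = 28.72°.
Band runs from +168.16° eastward to -163.12°, crossing the antimeridian.

28.72°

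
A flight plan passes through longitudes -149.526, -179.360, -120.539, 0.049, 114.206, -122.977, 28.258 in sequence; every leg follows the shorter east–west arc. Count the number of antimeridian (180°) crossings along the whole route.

1

Leg 1: -149.526° → -179.360°, shortest Δλ = -29.834° (west) — does not cross 180°.
Leg 2: -179.360° → -120.539°, shortest Δλ = 58.821° (east) — does not cross 180°.
Leg 3: -120.539° → +0.049°, shortest Δλ = 120.588° (east) — does not cross 180°.
Leg 4: +0.049° → +114.206°, shortest Δλ = 114.157° (east) — does not cross 180°.
Leg 5: +114.206° → -122.977°, shortest Δλ = 122.817° (east) — crosses 180°.
Leg 6: -122.977° → +28.258°, shortest Δλ = 151.235° (east) — does not cross 180°.
Total crossings: 1.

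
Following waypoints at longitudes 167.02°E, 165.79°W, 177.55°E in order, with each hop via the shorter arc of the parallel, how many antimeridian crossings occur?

2

Leg 1: +167.02° → -165.79°, shortest Δλ = 27.19° (east) — crosses 180°.
Leg 2: -165.79° → +177.55°, shortest Δλ = -16.66° (west) — crosses 180°.
Total crossings: 2.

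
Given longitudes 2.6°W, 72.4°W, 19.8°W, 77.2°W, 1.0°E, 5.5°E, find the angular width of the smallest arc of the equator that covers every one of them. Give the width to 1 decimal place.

82.7°

Sort the longitudes: -77.2°, -72.4°, -19.8°, -2.6°, +1.0°, +5.5°.
Eastward gaps between consecutive values (wrapping around): 4.8°, 52.6°, 17.2°, 3.6°, 4.5°, 277.3°.
Largest gap = 277.3° ⇒ minimal covering band is its complement: 360° − 277.3° = 82.7°.
Band runs from -77.2° eastward to +5.5°.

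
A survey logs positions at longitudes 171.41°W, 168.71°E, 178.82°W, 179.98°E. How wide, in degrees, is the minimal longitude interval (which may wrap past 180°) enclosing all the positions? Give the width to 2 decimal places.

19.88°

Sort the longitudes: -178.82°, -171.41°, +168.71°, +179.98°.
Eastward gaps between consecutive values (wrapping around): 7.41°, 340.12°, 11.27°, 1.20°.
Largest gap = 340.12° ⇒ minimal covering band is its complement: 360° − 340.12° = 19.88°.
Band runs from +168.71° eastward to -171.41°, crossing the antimeridian.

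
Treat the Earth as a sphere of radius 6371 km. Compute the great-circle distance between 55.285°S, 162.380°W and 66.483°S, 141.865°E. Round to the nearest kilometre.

Δλ = 141.865 − -162.380 = 304.245°; wrapped into (−180°, 180°]: -55.755°.
Δφ = -66.483 − -55.285 = -11.198°.
a = sin²(Δφ/2) + cos φ₁ · cos φ₂ · sin²(Δλ/2) = 0.059201.
c = 2·atan2(√a, √(1−a)) = 0.49156 rad → d = 6371·c ≈ 3131.74 km.

3132 km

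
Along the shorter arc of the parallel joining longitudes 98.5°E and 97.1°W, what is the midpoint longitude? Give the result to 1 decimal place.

179.3°W

Signed shortest Δλ from +98.5° to -97.1° is +164.4°.
Midpoint longitude = +98.5° + (+164.4°)/2 = +98.5° + 82.2° = +180.7°.
Normalise into (−180°, 180°]: -179.3°.
(The naïve average (+98.5 + -97.1)/2 = 0.7° is on the wrong side of the globe.)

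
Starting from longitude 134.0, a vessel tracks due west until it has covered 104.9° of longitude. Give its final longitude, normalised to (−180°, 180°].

Start at +134.0°; shift −104.9° → +29.1°.
+29.1° already lies in (−180°, 180°].

+29.1°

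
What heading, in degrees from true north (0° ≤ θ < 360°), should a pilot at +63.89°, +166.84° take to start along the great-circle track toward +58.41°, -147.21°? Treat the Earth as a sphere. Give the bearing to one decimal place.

Δλ = -147.21 − 166.84 = -314.05°; wrapped into (−180°, 180°]: 45.95°.
θ = atan2( sin Δλ · cos φ₂ , cos φ₁ · sin φ₂ − sin φ₁ · cos φ₂ · cos Δλ )
  = atan2(0.37650, 0.04783) = 82.760° → normalised to [0°, 360°): 82.760°.

82.8°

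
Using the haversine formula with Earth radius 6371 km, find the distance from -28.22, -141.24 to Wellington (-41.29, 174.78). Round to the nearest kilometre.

Δλ = 174.78 − -141.24 = 316.02°; wrapped into (−180°, 180°]: -43.98°.
Δφ = -41.29 − -28.22 = -13.07°.
a = sin²(Δφ/2) + cos φ₁ · cos φ₂ · sin²(Δλ/2) = 0.105781.
c = 2·atan2(√a, √(1−a)) = 0.66253 rad → d = 6371·c ≈ 4220.98 km.

4221 km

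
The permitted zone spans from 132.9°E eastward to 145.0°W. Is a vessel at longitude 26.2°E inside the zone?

Band width going east from +132.9° to -145.0°: ((-145.0 − 132.9) mod 360) = 82.1°.
Offset of +26.2° east of the west edge: ((26.2 − 132.9) mod 360) = 253.3°.
253.3° > 82.1° ⇒ outside.

No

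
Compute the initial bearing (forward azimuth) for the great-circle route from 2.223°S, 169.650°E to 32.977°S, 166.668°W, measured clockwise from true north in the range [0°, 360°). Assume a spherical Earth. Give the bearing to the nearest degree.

Δλ = -166.668 − 169.650 = -336.318°; wrapped into (−180°, 180°]: 23.682°.
θ = atan2( sin Δλ · cos φ₂ , cos φ₁ · sin φ₂ − sin φ₁ · cos φ₂ · cos Δλ )
  = atan2(0.33695, -0.51409) = 146.758° → normalised to [0°, 360°): 146.758°.

147°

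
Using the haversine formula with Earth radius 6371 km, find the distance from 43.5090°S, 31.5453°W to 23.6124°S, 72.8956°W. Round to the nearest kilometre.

4362 km

Δλ = -72.8956 − -31.5453 = -41.3503°.
Δφ = -23.6124 − -43.5090 = 19.8966°.
a = sin²(Δφ/2) + cos φ₁ · cos φ₂ · sin²(Δλ/2) = 0.112686.
c = 2·atan2(√a, √(1−a)) = 0.68467 rad → d = 6371·c ≈ 4362.04 km.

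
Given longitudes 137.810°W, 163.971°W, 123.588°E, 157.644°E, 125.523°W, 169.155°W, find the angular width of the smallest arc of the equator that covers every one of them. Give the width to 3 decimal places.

Sort the longitudes: -169.155°, -163.971°, -137.810°, -125.523°, +123.588°, +157.644°.
Eastward gaps between consecutive values (wrapping around): 5.184°, 26.161°, 12.287°, 249.111°, 34.056°, 33.201°.
Largest gap = 249.111° ⇒ minimal covering band is its complement: 360° − 249.111° = 110.889°.
Band runs from +123.588° eastward to -125.523°, crossing the antimeridian.

110.889°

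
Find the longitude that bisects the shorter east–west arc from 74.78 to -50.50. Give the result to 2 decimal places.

+12.14°

Signed shortest Δλ from +74.78° to -50.50° is -125.28°.
Midpoint longitude = +74.78° + (-125.28°)/2 = +74.78° − 62.64° = +12.14°.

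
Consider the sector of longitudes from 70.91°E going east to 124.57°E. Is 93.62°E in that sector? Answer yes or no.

Yes

Band width going east from +70.91° to +124.57°: ((124.57 − 70.91) mod 360) = 53.66°.
Offset of +93.62° east of the west edge: ((93.62 − 70.91) mod 360) = 22.71°.
22.71° ≤ 53.66° ⇒ inside.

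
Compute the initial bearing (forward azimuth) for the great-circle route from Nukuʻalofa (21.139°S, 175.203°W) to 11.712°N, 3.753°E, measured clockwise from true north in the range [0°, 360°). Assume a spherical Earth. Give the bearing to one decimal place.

Δλ = 3.753 − -175.203 = 178.956°.
θ = atan2( sin Δλ · cos φ₂ , cos φ₁ · sin φ₂ − sin φ₁ · cos φ₂ · cos Δλ )
  = atan2(0.01784, -0.16373) = 173.781° → normalised to [0°, 360°): 173.781°.

173.8°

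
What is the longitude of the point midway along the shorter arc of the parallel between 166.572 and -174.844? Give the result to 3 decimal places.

Signed shortest Δλ from +166.572° to -174.844° is +18.584°.
Midpoint longitude = +166.572° + (+18.584°)/2 = +166.572° + 9.292° = +175.864°.
(The naïve average (+166.572 + -174.844)/2 = -4.136° is on the wrong side of the globe.)

+175.864°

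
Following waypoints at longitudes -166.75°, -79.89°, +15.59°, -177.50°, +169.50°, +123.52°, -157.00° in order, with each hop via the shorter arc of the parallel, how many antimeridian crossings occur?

3

Leg 1: -166.75° → -79.89°, shortest Δλ = 86.86° (east) — does not cross 180°.
Leg 2: -79.89° → +15.59°, shortest Δλ = 95.48° (east) — does not cross 180°.
Leg 3: +15.59° → -177.50°, shortest Δλ = 166.91° (east) — crosses 180°.
Leg 4: -177.50° → +169.50°, shortest Δλ = -13.0° (west) — crosses 180°.
Leg 5: +169.50° → +123.52°, shortest Δλ = -45.98° (west) — does not cross 180°.
Leg 6: +123.52° → -157.00°, shortest Δλ = 79.48° (east) — crosses 180°.
Total crossings: 3.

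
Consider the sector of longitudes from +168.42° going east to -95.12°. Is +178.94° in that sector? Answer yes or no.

Band width going east from +168.42° to -95.12°: ((-95.12 − 168.42) mod 360) = 96.46°.
Offset of +178.94° east of the west edge: ((178.94 − 168.42) mod 360) = 10.52°.
10.52° ≤ 96.46° ⇒ inside.

Yes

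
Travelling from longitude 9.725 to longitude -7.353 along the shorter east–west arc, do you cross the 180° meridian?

Signed shortest Δλ = ((-7.353 − 9.725 + 180) mod 360) − 180 = -17.078°.
Going west by 17.078° from +9.725° reaches -7.353° without touching 180°.

No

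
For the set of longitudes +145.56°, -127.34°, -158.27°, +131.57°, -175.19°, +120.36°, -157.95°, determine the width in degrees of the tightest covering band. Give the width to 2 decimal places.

112.30°

Sort the longitudes: -175.19°, -158.27°, -157.95°, -127.34°, +120.36°, +131.57°, +145.56°.
Eastward gaps between consecutive values (wrapping around): 16.92°, 0.32°, 30.61°, 247.70°, 11.21°, 13.99°, 39.25°.
Largest gap = 247.70° ⇒ minimal covering band is its complement: 360° − 247.70° = 112.30°.
Band runs from +120.36° eastward to -127.34°, crossing the antimeridian.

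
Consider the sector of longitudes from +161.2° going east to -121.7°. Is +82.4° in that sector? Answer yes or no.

No

Band width going east from +161.2° to -121.7°: ((-121.7 − 161.2) mod 360) = 77.1°.
Offset of +82.4° east of the west edge: ((82.4 − 161.2) mod 360) = 281.2°.
281.2° > 77.1° ⇒ outside.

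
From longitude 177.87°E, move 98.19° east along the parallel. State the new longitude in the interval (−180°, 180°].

Start at +177.87°; shift +98.19° → +276.06°.
+276.06° lies outside (−180°, 180°]; subtract 360° → -83.94°.

83.94°W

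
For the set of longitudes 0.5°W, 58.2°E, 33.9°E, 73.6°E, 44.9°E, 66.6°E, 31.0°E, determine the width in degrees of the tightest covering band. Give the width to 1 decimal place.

74.1°

Sort the longitudes: -0.5°, +31.0°, +33.9°, +44.9°, +58.2°, +66.6°, +73.6°.
Eastward gaps between consecutive values (wrapping around): 31.5°, 2.9°, 11.0°, 13.3°, 8.4°, 7.0°, 285.9°.
Largest gap = 285.9° ⇒ minimal covering band is its complement: 360° − 285.9° = 74.1°.
Band runs from -0.5° eastward to +73.6°.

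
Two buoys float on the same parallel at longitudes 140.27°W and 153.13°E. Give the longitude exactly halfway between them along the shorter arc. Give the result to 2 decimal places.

Signed shortest Δλ from -140.27° to +153.13° is -66.60°.
Midpoint longitude = -140.27° + (-66.60°)/2 = -140.27° − 33.30° = -173.57°.
(The naïve average (-140.27 + +153.13)/2 = 6.43° is on the wrong side of the globe.)

173.57°W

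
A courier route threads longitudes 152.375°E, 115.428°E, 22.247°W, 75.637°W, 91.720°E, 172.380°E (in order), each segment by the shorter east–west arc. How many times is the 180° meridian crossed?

Leg 1: +152.375° → +115.428°, shortest Δλ = -36.947° (west) — does not cross 180°.
Leg 2: +115.428° → -22.247°, shortest Δλ = -137.675° (west) — does not cross 180°.
Leg 3: -22.247° → -75.637°, shortest Δλ = -53.39° (west) — does not cross 180°.
Leg 4: -75.637° → +91.720°, shortest Δλ = 167.357° (east) — does not cross 180°.
Leg 5: +91.720° → +172.380°, shortest Δλ = 80.66° (east) — does not cross 180°.
Total crossings: 0.

0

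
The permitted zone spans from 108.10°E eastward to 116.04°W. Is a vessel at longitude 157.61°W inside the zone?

Band width going east from +108.10° to -116.04°: ((-116.04 − 108.10) mod 360) = 135.86°.
Offset of -157.61° east of the west edge: ((-157.61 − 108.10) mod 360) = 94.29°.
94.29° ≤ 135.86° ⇒ inside.

Yes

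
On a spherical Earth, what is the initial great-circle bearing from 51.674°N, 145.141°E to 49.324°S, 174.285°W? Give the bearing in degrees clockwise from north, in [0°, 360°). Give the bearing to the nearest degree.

154°

Δλ = -174.285 − 145.141 = -319.426°; wrapped into (−180°, 180°]: 40.574°.
θ = atan2( sin Δλ · cos φ₂ , cos φ₁ · sin φ₂ − sin φ₁ · cos φ₂ · cos Δλ )
  = atan2(0.42394, -0.85870) = 153.724° → normalised to [0°, 360°): 153.724°.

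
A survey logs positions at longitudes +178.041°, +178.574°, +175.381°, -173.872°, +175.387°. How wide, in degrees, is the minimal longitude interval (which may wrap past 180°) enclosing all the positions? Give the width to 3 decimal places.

10.747°

Sort the longitudes: -173.872°, +175.381°, +175.387°, +178.041°, +178.574°.
Eastward gaps between consecutive values (wrapping around): 349.253°, 0.006°, 2.654°, 0.533°, 7.554°.
Largest gap = 349.253° ⇒ minimal covering band is its complement: 360° − 349.253° = 10.747°.
Band runs from +175.381° eastward to -173.872°, crossing the antimeridian.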